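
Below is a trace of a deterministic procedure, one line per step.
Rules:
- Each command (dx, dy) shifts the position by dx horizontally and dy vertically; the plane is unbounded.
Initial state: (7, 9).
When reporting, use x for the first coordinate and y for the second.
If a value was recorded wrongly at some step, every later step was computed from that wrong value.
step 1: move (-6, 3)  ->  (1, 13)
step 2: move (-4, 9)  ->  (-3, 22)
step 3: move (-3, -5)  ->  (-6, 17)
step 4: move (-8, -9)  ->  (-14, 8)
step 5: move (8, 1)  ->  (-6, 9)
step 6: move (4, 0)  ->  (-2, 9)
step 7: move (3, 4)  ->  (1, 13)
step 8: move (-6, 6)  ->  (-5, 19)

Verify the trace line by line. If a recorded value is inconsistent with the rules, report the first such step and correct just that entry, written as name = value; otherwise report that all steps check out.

Recomputing the run from the initial state:
step 1: x = 1, y = 12
step 2: x = -3, y = 21
step 3: x = -6, y = 16
step 4: x = -14, y = 7
step 5: x = -6, y = 8
step 6: x = -2, y = 8
step 7: x = 1, y = 12
step 8: x = -5, y = 18
The first disagreement with the trace is at step 1, where the value should be y = 12.

step 1, y = 12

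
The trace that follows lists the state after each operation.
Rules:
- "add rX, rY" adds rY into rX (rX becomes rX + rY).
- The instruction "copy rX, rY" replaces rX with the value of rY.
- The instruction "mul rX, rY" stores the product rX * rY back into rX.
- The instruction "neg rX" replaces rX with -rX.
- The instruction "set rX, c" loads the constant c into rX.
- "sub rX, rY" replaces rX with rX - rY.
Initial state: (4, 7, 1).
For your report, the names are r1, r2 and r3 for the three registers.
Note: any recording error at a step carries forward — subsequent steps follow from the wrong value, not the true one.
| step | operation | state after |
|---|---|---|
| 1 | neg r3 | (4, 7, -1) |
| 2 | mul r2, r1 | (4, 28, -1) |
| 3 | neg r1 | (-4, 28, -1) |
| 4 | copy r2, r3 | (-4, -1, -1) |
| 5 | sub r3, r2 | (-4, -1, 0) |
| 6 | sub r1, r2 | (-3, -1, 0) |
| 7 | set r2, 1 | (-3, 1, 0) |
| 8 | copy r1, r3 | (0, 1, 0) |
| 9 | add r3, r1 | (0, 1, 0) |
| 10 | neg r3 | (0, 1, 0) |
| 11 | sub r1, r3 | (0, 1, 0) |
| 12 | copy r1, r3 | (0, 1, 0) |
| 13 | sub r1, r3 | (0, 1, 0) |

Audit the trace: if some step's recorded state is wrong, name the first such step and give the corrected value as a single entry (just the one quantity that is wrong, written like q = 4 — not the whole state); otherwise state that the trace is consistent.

step 1: r3 = -(1) = -1 -> matches
step 2: r2 = 7 * 4 = 28 -> confirmed correct
step 3: r1 = -(4) = -4 -> verified
step 4: r2 = -1 -> exactly as logged
step 5: r3 = -1 - -1 = 0 -> agrees with the trace
step 6: r1 = -4 - -1 = -3 -> verified
step 7: r2 = 1 -> verified
step 8: r1 = 0 -> agrees with the trace
step 9: r3 = 0 + 0 = 0 -> verified
step 10: r3 = -(0) = 0 -> matches
step 11: r1 = 0 - 0 = 0 -> checks out
step 12: r1 = 0 -> consistent with the trace
step 13: r1 = 0 - 0 = 0 -> checks out
The whole run recomputes cleanly — no discrepancies.

no error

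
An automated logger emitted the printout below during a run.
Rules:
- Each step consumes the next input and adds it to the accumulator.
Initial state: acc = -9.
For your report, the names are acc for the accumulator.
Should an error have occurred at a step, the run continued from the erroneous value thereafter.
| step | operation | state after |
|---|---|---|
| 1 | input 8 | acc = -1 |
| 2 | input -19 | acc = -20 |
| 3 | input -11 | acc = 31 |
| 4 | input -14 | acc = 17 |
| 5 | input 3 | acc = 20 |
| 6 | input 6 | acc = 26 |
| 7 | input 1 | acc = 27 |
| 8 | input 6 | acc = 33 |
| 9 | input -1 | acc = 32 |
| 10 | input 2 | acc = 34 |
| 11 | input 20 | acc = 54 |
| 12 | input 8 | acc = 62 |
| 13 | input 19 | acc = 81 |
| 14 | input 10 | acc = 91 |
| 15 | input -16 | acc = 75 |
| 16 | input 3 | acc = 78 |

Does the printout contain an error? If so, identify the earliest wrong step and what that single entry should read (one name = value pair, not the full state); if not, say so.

step 3, acc = -31

1. acc = -9 + 8 = -1 (checks out)
2. acc = -1 + -19 = -20 (exactly as logged)
3. acc = -20 + -11 = -31 (a discrepancy with the printout)
That makes step 3 the first incorrect line — acc = -31 is what it should show.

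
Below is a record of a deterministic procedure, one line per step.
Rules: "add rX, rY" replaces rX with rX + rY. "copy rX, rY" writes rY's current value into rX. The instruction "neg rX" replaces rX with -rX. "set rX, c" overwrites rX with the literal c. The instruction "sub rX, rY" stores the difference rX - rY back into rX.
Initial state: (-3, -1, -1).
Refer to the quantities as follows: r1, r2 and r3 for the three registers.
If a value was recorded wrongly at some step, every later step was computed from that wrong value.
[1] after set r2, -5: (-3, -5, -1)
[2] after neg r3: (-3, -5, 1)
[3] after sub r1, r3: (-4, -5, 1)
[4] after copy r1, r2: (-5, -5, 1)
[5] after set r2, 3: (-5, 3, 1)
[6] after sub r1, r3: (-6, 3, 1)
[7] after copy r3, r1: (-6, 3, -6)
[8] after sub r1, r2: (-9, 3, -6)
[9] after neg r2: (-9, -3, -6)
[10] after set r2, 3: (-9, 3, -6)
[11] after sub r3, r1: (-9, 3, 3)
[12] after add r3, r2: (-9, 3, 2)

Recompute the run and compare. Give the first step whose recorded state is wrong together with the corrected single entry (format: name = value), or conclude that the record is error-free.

Step 1: r2 = -5 — checks out.
Step 2: r3 = -(-1) = 1 — in agreement.
Step 3: r1 = -3 - 1 = -4 — confirmed correct.
Step 4: r1 = -5 — consistent with the record.
Step 5: r2 = 3 — no discrepancy.
Step 6: r1 = -5 - 1 = -6 — verified.
Step 7: r3 = -6 — confirmed correct.
Step 8: r1 = -6 - 3 = -9 — in agreement.
Step 9: r2 = -(3) = -3 — exactly as logged.
Step 10: r2 = 3 — consistent with the record.
Step 11: r3 = -6 - -9 = 3 — no discrepancy.
Step 12: r3 = 3 + 3 = 6 — the entry is off here.
So the first discrepancy is step 12, where the right value is r3 = 6.

step 12, r3 = 6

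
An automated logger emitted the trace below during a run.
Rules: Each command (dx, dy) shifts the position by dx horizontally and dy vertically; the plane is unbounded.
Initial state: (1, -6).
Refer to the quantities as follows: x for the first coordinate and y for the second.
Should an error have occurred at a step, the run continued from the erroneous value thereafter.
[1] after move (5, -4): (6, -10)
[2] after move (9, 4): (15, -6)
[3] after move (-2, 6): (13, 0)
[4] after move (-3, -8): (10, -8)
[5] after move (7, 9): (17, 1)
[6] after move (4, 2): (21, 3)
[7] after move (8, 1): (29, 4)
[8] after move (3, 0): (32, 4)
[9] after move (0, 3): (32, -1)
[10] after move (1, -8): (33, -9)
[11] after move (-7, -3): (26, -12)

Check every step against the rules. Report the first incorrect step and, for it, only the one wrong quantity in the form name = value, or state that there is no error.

Step 1: x = 1 + (5) = 6, y = -6 + (-4) = -10 — consistent with the trace.
Step 2: x = 6 + (9) = 15, y = -10 + (4) = -6 — agrees with the trace.
Step 3: x = 15 + (-2) = 13, y = -6 + (6) = 0 — agrees with the trace.
Step 4: x = 13 + (-3) = 10, y = 0 + (-8) = -8 — consistent with the trace.
Step 5: x = 10 + (7) = 17, y = -8 + (9) = 1 — no discrepancy.
Step 6: x = 17 + (4) = 21, y = 1 + (2) = 3 — agrees with the trace.
Step 7: x = 21 + (8) = 29, y = 3 + (1) = 4 — same as recorded.
Step 8: x = 29 + (3) = 32, y = 4 + (0) = 4 — matches.
Step 9: x = 32 + (0) = 32, y = 4 + (3) = 7 — this is not what the trace shows.
First deviation found at step 9; the corrected entry is y = 7.

step 9, y = 7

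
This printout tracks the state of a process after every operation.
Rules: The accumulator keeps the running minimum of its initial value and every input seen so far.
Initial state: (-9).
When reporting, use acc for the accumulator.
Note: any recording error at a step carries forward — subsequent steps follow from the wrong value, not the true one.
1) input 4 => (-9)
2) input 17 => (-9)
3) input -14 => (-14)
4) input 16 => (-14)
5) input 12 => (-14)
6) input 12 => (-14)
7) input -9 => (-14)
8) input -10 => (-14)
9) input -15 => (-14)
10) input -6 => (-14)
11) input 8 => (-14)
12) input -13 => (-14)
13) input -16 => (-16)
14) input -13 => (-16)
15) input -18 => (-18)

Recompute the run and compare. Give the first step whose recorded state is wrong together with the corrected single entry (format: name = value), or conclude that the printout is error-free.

step 9, acc = -15

Recomputing the run from the initial state:
step 1: acc = -9
step 2: acc = -9
step 3: acc = -14
step 4: acc = -14
step 5: acc = -14
step 6: acc = -14
step 7: acc = -14
step 8: acc = -14
step 9: acc = -15
step 10: acc = -15
step 11: acc = -15
step 12: acc = -15
step 13: acc = -16
step 14: acc = -16
step 15: acc = -18
The first disagreement with the printout is at step 9, where the value should be acc = -15.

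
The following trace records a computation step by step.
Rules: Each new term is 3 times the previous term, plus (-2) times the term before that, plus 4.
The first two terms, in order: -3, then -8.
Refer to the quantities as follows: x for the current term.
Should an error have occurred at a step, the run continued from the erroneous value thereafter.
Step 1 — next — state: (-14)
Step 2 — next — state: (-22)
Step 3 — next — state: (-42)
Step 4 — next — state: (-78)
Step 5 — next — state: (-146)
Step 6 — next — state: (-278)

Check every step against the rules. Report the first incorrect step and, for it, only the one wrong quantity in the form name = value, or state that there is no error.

step 3, x = -34

step 1: x = 3*(-8) + (-2)*(-3) + (4) = -14 -> same as recorded
step 2: x = 3*(-14) + (-2)*(-8) + (4) = -22 -> checks out
step 3: x = 3*(-22) + (-2)*(-14) + (4) = -34 -> not what was recorded
The earliest wrong entry is at step 3: it should read x = -34.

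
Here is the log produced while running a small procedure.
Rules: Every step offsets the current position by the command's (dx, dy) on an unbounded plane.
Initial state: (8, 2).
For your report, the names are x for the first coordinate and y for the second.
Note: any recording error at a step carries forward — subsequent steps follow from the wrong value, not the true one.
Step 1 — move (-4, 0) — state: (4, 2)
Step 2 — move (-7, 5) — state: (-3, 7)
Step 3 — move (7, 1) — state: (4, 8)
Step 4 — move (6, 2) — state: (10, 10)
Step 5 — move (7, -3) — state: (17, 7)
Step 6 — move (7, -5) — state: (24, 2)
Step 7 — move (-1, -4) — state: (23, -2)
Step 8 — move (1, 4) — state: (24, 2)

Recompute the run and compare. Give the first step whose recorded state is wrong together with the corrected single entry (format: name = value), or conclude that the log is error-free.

no error

1. x = 8 + (-4) = 4, y = 2 + (0) = 2 (exactly as logged)
2. x = 4 + (-7) = -3, y = 2 + (5) = 7 (agrees with the log)
3. x = -3 + (7) = 4, y = 7 + (1) = 8 (verified)
4. x = 4 + (6) = 10, y = 8 + (2) = 10 (confirmed correct)
5. x = 10 + (7) = 17, y = 10 + (-3) = 7 (checks out)
6. x = 17 + (7) = 24, y = 7 + (-5) = 2 (consistent with the log)
7. x = 24 + (-1) = 23, y = 2 + (-4) = -2 (checks out)
8. x = 23 + (1) = 24, y = -2 + (4) = 2 (confirmed correct)
The recomputation confirms every line.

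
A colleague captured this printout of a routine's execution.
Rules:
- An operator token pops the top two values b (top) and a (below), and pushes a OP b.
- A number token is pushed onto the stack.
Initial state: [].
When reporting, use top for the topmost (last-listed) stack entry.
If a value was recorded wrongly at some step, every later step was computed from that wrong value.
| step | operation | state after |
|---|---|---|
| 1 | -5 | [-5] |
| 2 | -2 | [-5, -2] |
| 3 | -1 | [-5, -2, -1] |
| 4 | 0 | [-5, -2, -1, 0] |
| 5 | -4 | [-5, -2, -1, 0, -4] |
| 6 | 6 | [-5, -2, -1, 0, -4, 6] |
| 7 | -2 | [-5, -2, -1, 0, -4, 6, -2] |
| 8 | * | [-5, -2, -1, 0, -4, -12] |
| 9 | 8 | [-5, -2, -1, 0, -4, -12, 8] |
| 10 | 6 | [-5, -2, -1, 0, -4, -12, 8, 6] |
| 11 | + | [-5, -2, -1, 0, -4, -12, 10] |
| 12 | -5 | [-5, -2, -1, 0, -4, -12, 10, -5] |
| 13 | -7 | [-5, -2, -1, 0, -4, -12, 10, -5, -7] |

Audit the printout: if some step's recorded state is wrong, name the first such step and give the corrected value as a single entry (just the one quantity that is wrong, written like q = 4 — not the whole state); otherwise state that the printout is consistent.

1. push -5: top = -5 (verified)
2. push -2: top = -2 (exactly as logged)
3. push -1: top = -1 (verified)
4. push 0: top = 0 (verified)
5. push -4: top = -4 (no discrepancy)
6. push 6: top = 6 (no discrepancy)
7. push -2: top = -2 (checks out)
8. 6 * -2 = -12 (verified)
9. push 8: top = 8 (consistent with the printout)
10. push 6: top = 6 (confirmed correct)
11. 8 + 6 = 14 (the printout has a different value)
Step 11 is the first one off; corrected, top = 14.

step 11, top = 14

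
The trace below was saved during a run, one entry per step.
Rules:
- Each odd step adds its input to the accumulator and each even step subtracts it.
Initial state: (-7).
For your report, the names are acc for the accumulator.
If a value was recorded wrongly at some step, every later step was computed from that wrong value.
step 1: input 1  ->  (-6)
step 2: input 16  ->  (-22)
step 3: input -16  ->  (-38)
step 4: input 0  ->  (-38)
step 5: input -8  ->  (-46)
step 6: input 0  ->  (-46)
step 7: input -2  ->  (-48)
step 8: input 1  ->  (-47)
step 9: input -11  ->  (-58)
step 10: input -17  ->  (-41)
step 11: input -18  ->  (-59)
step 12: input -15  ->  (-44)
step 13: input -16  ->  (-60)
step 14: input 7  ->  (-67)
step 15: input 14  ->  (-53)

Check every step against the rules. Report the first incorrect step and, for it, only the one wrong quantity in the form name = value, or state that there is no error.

Recomputing the run from the initial state:
step 1: acc = -6
step 2: acc = -22
step 3: acc = -38
step 4: acc = -38
step 5: acc = -46
step 6: acc = -46
step 7: acc = -48
step 8: acc = -49
step 9: acc = -60
step 10: acc = -43
step 11: acc = -61
step 12: acc = -46
step 13: acc = -62
step 14: acc = -69
step 15: acc = -55
The first disagreement with the trace is at step 8, where the value should be acc = -49.

step 8, acc = -49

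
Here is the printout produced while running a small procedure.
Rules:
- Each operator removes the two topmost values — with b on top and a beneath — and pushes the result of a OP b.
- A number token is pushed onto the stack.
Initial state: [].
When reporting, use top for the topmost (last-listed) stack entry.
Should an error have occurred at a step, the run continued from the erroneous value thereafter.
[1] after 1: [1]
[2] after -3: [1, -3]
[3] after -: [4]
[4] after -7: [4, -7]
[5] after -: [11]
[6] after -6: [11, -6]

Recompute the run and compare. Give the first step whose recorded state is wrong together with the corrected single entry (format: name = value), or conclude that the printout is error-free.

no error

step 1: push 1: top = 1 -> in agreement
step 2: push -3: top = -3 -> consistent with the printout
step 3: 1 - -3 = 4 -> in agreement
step 4: push -7: top = -7 -> in agreement
step 5: 4 - -7 = 11 -> confirmed correct
step 6: push -6: top = -6 -> checks out
The recomputation confirms every line.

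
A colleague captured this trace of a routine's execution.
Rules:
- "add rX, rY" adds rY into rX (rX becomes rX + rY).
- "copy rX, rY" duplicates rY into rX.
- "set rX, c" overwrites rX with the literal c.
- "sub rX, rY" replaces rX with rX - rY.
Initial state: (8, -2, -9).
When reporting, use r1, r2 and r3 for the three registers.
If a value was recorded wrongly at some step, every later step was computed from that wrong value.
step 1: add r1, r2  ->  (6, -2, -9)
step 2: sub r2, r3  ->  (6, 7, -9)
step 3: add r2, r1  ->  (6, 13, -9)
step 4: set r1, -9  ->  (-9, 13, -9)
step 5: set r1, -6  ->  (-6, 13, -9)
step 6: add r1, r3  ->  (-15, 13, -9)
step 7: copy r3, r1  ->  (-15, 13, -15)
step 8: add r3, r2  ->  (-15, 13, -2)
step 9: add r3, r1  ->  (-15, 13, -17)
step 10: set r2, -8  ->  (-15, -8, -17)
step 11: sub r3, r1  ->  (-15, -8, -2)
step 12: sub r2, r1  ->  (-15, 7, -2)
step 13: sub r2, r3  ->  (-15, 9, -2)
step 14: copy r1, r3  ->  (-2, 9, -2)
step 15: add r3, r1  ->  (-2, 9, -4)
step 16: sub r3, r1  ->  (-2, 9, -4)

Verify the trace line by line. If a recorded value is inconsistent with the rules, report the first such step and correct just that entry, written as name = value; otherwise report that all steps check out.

Recomputing the run from the initial state:
step 1: r1 = 6, r2 = -2, r3 = -9
step 2: r1 = 6, r2 = 7, r3 = -9
step 3: r1 = 6, r2 = 13, r3 = -9
step 4: r1 = -9, r2 = 13, r3 = -9
step 5: r1 = -6, r2 = 13, r3 = -9
step 6: r1 = -15, r2 = 13, r3 = -9
step 7: r1 = -15, r2 = 13, r3 = -15
step 8: r1 = -15, r2 = 13, r3 = -2
step 9: r1 = -15, r2 = 13, r3 = -17
step 10: r1 = -15, r2 = -8, r3 = -17
step 11: r1 = -15, r2 = -8, r3 = -2
step 12: r1 = -15, r2 = 7, r3 = -2
step 13: r1 = -15, r2 = 9, r3 = -2
step 14: r1 = -2, r2 = 9, r3 = -2
step 15: r1 = -2, r2 = 9, r3 = -4
step 16: r1 = -2, r2 = 9, r3 = -2
The first disagreement with the trace is at step 16, where the value should be r3 = -2.

step 16, r3 = -2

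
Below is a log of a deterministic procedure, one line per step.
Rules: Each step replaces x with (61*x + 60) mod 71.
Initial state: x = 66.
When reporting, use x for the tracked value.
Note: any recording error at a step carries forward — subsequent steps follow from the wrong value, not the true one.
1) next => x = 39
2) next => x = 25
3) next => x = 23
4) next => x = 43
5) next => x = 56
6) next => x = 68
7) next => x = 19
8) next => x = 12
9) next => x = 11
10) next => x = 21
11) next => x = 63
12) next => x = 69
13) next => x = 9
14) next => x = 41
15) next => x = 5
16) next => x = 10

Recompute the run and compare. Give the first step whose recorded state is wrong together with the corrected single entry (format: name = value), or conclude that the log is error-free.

no error

Step 1: x = (61*66 + 60) mod 71 = 39 — checks out.
Step 2: x = (61*39 + 60) mod 71 = 25 — exactly as logged.
Step 3: x = (61*25 + 60) mod 71 = 23 — exactly as logged.
Step 4: x = (61*23 + 60) mod 71 = 43 — checks out.
Step 5: x = (61*43 + 60) mod 71 = 56 — agrees with the log.
Step 6: x = (61*56 + 60) mod 71 = 68 — checks out.
Step 7: x = (61*68 + 60) mod 71 = 19 — exactly as logged.
Step 8: x = (61*19 + 60) mod 71 = 12 — no discrepancy.
Step 9: x = (61*12 + 60) mod 71 = 11 — confirmed correct.
Step 10: x = (61*11 + 60) mod 71 = 21 — same as recorded.
Step 11: x = (61*21 + 60) mod 71 = 63 — agrees with the log.
Step 12: x = (61*63 + 60) mod 71 = 69 — no discrepancy.
Step 13: x = (61*69 + 60) mod 71 = 9 — no discrepancy.
Step 14: x = (61*9 + 60) mod 71 = 41 — agrees with the log.
Step 15: x = (61*41 + 60) mod 71 = 5 — confirmed correct.
Step 16: x = (61*5 + 60) mod 71 = 10 — exactly as logged.
The recomputation confirms every line.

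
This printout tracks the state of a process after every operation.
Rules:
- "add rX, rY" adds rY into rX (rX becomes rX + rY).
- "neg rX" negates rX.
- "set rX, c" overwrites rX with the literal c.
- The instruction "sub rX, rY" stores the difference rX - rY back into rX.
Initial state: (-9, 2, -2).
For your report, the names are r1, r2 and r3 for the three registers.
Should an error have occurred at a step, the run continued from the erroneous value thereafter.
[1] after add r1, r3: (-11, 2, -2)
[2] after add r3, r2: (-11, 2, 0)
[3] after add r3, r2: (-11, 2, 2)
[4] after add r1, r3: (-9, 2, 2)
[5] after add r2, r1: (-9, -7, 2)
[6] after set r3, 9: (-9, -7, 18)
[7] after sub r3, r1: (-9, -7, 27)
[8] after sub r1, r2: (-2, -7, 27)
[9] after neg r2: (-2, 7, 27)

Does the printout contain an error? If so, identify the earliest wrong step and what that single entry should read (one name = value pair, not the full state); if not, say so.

Recomputing the run from the initial state:
step 1: r1 = -11, r2 = 2, r3 = -2
step 2: r1 = -11, r2 = 2, r3 = 0
step 3: r1 = -11, r2 = 2, r3 = 2
step 4: r1 = -9, r2 = 2, r3 = 2
step 5: r1 = -9, r2 = -7, r3 = 2
step 6: r1 = -9, r2 = -7, r3 = 9
step 7: r1 = -9, r2 = -7, r3 = 18
step 8: r1 = -2, r2 = -7, r3 = 18
step 9: r1 = -2, r2 = 7, r3 = 18
The first disagreement with the printout is at step 6, where the value should be r3 = 9.

step 6, r3 = 9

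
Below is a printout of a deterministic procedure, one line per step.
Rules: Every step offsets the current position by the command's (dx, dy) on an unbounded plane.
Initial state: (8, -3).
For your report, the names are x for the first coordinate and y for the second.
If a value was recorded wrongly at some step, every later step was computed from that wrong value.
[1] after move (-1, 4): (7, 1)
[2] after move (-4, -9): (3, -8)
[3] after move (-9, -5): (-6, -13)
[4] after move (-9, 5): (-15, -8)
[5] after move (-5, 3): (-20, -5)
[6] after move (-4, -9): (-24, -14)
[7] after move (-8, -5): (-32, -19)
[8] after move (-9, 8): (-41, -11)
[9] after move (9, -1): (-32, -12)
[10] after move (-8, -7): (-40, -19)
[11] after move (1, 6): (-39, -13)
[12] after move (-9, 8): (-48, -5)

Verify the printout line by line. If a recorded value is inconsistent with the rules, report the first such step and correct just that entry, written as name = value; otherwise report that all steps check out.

Recomputing the run from the initial state:
step 1: x = 7, y = 1
step 2: x = 3, y = -8
step 3: x = -6, y = -13
step 4: x = -15, y = -8
step 5: x = -20, y = -5
step 6: x = -24, y = -14
step 7: x = -32, y = -19
step 8: x = -41, y = -11
step 9: x = -32, y = -12
step 10: x = -40, y = -19
step 11: x = -39, y = -13
step 12: x = -48, y = -5
This matches the printout at every step.

no error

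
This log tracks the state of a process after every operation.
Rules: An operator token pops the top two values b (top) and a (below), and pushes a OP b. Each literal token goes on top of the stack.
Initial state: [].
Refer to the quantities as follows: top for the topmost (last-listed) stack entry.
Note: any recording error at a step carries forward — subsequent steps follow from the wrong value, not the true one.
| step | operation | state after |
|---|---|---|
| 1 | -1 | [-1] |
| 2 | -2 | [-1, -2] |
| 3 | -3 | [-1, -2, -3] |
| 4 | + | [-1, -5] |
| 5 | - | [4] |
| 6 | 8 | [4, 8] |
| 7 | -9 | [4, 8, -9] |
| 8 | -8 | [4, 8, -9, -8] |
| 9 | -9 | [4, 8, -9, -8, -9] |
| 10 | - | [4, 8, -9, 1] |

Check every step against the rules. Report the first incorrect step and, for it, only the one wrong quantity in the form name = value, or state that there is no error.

no error

Step 1: push -1: top = -1 — verified.
Step 2: push -2: top = -2 — matches.
Step 3: push -3: top = -3 — in agreement.
Step 4: -2 + -3 = -5 — exactly as logged.
Step 5: -1 - -5 = 4 — matches.
Step 6: push 8: top = 8 — no discrepancy.
Step 7: push -9: top = -9 — matches.
Step 8: push -8: top = -8 — in agreement.
Step 9: push -9: top = -9 — confirmed correct.
Step 10: -8 - -9 = 1 — checks out.
All steps check out; nothing to correct.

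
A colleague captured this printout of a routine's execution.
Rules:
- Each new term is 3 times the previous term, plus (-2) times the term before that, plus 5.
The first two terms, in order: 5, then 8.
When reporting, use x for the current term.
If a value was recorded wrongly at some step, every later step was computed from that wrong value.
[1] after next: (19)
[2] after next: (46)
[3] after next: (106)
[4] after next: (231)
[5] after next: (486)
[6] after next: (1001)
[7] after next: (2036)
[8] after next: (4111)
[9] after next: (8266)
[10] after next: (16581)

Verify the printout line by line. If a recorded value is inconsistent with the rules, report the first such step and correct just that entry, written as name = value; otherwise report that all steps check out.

Recomputing the run from the initial state:
step 1: x = 19
step 2: x = 46
step 3: x = 105
step 4: x = 228
step 5: x = 479
step 6: x = 986
step 7: x = 2005
step 8: x = 4048
step 9: x = 8139
step 10: x = 16326
The first disagreement with the printout is at step 3, where the value should be x = 105.

step 3, x = 105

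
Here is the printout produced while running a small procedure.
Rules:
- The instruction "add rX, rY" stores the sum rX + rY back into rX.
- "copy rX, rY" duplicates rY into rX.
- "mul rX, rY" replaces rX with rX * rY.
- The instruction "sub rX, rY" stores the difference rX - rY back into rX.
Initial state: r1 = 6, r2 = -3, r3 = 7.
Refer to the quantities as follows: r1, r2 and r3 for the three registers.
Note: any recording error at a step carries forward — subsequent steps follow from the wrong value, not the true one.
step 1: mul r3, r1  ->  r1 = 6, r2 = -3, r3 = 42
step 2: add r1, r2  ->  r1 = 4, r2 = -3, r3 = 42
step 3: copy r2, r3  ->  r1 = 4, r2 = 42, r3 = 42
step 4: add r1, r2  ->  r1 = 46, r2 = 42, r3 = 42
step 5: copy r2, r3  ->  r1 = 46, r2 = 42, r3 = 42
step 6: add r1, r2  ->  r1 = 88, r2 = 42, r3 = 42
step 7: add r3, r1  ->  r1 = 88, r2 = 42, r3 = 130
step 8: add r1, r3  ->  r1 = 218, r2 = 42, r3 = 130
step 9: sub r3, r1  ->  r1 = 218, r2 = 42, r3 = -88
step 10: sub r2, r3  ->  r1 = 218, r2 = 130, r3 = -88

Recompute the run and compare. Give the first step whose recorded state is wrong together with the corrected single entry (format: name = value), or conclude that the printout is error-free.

step 2, r1 = 3

Recomputing the run from the initial state:
step 1: r1 = 6, r2 = -3, r3 = 42
step 2: r1 = 3, r2 = -3, r3 = 42
step 3: r1 = 3, r2 = 42, r3 = 42
step 4: r1 = 45, r2 = 42, r3 = 42
step 5: r1 = 45, r2 = 42, r3 = 42
step 6: r1 = 87, r2 = 42, r3 = 42
step 7: r1 = 87, r2 = 42, r3 = 129
step 8: r1 = 216, r2 = 42, r3 = 129
step 9: r1 = 216, r2 = 42, r3 = -87
step 10: r1 = 216, r2 = 129, r3 = -87
The first disagreement with the printout is at step 2, where the value should be r1 = 3.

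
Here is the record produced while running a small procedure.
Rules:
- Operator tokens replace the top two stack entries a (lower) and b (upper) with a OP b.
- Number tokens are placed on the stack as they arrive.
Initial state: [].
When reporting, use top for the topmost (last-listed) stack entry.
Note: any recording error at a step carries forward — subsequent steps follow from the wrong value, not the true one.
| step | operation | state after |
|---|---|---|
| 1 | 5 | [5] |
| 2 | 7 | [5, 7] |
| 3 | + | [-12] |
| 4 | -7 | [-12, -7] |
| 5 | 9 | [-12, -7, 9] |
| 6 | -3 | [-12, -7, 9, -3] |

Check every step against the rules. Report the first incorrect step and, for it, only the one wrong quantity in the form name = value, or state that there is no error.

step 3, top = 12

1. push 5: top = 5 (verified)
2. push 7: top = 7 (agrees with the record)
3. 5 + 7 = 12 (the record disagrees here)
That makes step 3 the first incorrect line — top = 12 is what it should show.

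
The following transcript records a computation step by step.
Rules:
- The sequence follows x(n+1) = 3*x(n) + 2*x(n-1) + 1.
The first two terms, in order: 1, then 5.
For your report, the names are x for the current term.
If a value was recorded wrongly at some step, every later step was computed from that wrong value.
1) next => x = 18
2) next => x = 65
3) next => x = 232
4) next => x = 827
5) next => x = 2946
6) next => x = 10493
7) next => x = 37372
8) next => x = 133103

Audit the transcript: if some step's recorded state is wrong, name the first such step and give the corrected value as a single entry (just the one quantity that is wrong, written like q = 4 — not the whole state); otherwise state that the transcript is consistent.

no error

Recomputing the run from the initial state:
step 1: x = 18
step 2: x = 65
step 3: x = 232
step 4: x = 827
step 5: x = 2946
step 6: x = 10493
step 7: x = 37372
step 8: x = 133103
This matches the transcript at every step.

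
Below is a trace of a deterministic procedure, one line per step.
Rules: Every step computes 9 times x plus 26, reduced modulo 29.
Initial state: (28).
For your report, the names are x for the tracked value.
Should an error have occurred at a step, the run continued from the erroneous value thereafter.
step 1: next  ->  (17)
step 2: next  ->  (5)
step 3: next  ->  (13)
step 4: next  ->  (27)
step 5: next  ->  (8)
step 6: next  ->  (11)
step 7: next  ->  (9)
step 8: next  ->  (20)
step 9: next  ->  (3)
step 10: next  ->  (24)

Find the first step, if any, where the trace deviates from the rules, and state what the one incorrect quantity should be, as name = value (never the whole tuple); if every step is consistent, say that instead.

Recomputing the run from the initial state:
step 1: x = 17
step 2: x = 5
step 3: x = 13
step 4: x = 27
step 5: x = 8
step 6: x = 11
step 7: x = 9
step 8: x = 20
step 9: x = 3
step 10: x = 24
This matches the trace at every step.

no error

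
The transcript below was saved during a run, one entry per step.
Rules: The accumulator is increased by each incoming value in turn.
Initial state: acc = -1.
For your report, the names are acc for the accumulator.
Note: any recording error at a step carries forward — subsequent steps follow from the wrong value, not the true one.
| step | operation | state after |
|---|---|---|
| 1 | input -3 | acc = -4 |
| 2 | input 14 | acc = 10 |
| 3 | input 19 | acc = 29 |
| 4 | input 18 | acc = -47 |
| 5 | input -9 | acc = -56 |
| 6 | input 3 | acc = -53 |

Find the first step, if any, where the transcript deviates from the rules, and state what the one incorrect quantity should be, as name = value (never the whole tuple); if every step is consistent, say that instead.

Step 1: acc = -1 + -3 = -4 — matches.
Step 2: acc = -4 + 14 = 10 — same as recorded.
Step 3: acc = 10 + 19 = 29 — confirmed correct.
Step 4: acc = 29 + 18 = 47 — the transcript has a different value.
The audit stops at step 4: the recorded entry is wrong and should be acc = 47.

step 4, acc = 47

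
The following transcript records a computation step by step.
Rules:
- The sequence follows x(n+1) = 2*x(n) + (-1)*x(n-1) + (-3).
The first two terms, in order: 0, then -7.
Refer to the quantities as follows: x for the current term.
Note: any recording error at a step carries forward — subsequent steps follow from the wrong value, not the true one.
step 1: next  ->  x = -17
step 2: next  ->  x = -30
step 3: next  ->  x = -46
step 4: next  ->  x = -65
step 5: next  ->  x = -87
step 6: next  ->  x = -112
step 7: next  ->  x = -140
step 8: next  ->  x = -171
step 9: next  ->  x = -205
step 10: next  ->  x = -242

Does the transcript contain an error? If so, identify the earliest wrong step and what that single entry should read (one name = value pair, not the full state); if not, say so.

no error

Step 1: x = 2*(-7) + (-1)*(0) + (-3) = -17 — checks out.
Step 2: x = 2*(-17) + (-1)*(-7) + (-3) = -30 — agrees with the transcript.
Step 3: x = 2*(-30) + (-1)*(-17) + (-3) = -46 — same as recorded.
Step 4: x = 2*(-46) + (-1)*(-30) + (-3) = -65 — matches.
Step 5: x = 2*(-65) + (-1)*(-46) + (-3) = -87 — in agreement.
Step 6: x = 2*(-87) + (-1)*(-65) + (-3) = -112 — verified.
Step 7: x = 2*(-112) + (-1)*(-87) + (-3) = -140 — confirmed correct.
Step 8: x = 2*(-140) + (-1)*(-112) + (-3) = -171 — verified.
Step 9: x = 2*(-171) + (-1)*(-140) + (-3) = -205 — agrees with the transcript.
Step 10: x = 2*(-205) + (-1)*(-171) + (-3) = -242 — matches.
All entries verified; no error found.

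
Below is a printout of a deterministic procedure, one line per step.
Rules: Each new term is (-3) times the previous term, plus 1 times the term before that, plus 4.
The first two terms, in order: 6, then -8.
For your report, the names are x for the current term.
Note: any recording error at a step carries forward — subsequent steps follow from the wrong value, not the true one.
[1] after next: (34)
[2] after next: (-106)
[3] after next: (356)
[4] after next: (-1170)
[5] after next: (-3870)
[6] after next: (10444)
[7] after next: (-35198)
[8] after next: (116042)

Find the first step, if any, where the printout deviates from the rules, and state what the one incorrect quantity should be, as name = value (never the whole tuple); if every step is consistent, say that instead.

step 5, x = 3870

Recomputing the run from the initial state:
step 1: x = 34
step 2: x = -106
step 3: x = 356
step 4: x = -1170
step 5: x = 3870
step 6: x = -12776
step 7: x = 42202
step 8: x = -139378
The first disagreement with the printout is at step 5, where the value should be x = 3870.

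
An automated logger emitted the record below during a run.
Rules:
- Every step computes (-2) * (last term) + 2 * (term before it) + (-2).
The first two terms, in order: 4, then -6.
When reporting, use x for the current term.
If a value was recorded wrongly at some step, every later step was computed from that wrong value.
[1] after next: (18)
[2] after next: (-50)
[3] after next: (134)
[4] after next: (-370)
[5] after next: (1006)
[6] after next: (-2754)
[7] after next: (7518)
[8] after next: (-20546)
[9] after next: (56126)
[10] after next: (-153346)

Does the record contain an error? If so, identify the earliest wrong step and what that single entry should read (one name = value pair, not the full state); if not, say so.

Step 1: x = -2*(-6) + (2)*(4) + (-2) = 18 — consistent with the record.
Step 2: x = -2*(18) + (2)*(-6) + (-2) = -50 — exactly as logged.
Step 3: x = -2*(-50) + (2)*(18) + (-2) = 134 — checks out.
Step 4: x = -2*(134) + (2)*(-50) + (-2) = -370 — checks out.
Step 5: x = -2*(-370) + (2)*(134) + (-2) = 1006 — checks out.
Step 6: x = -2*(1006) + (2)*(-370) + (-2) = -2754 — checks out.
Step 7: x = -2*(-2754) + (2)*(1006) + (-2) = 7518 — no discrepancy.
Step 8: x = -2*(7518) + (2)*(-2754) + (-2) = -20546 — in agreement.
Step 9: x = -2*(-20546) + (2)*(7518) + (-2) = 56126 — verified.
Step 10: x = -2*(56126) + (2)*(-20546) + (-2) = -153346 — same as recorded.
The whole run recomputes cleanly — no discrepancies.

no error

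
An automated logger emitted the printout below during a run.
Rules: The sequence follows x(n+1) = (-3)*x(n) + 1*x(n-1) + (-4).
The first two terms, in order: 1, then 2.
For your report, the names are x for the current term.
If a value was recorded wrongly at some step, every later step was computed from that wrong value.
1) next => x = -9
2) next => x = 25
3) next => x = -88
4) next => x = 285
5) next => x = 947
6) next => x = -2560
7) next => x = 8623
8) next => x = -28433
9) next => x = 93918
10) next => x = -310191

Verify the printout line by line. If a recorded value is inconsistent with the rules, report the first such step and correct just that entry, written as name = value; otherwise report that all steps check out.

step 1: x = -3*(2) + (1)*(1) + (-4) = -9 -> no discrepancy
step 2: x = -3*(-9) + (1)*(2) + (-4) = 25 -> consistent with the printout
step 3: x = -3*(25) + (1)*(-9) + (-4) = -88 -> confirmed correct
step 4: x = -3*(-88) + (1)*(25) + (-4) = 285 -> exactly as logged
step 5: x = -3*(285) + (1)*(-88) + (-4) = -947 -> this is not what the printout shows
So the first discrepancy is step 5, where the right value is x = -947.

step 5, x = -947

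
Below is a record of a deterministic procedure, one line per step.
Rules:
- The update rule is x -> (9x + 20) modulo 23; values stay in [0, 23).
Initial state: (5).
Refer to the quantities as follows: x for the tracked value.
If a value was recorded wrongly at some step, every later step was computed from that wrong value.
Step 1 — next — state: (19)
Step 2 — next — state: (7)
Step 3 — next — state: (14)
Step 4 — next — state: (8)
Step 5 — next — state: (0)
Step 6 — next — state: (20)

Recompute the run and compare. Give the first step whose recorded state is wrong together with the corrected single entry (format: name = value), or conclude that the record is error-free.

no error

Recomputing the run from the initial state:
step 1: x = 19
step 2: x = 7
step 3: x = 14
step 4: x = 8
step 5: x = 0
step 6: x = 20
This matches the record at every step.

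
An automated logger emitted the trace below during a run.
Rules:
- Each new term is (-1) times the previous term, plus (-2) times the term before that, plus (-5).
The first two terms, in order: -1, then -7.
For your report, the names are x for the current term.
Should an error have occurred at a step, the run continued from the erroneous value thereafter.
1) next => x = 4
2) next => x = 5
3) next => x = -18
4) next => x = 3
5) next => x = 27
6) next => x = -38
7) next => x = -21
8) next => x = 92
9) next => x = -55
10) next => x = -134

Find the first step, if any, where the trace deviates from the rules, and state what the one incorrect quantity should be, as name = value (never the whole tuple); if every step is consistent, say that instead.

step 5, x = 28

Recomputing the run from the initial state:
step 1: x = 4
step 2: x = 5
step 3: x = -18
step 4: x = 3
step 5: x = 28
step 6: x = -39
step 7: x = -22
step 8: x = 95
step 9: x = -56
step 10: x = -139
The first disagreement with the trace is at step 5, where the value should be x = 28.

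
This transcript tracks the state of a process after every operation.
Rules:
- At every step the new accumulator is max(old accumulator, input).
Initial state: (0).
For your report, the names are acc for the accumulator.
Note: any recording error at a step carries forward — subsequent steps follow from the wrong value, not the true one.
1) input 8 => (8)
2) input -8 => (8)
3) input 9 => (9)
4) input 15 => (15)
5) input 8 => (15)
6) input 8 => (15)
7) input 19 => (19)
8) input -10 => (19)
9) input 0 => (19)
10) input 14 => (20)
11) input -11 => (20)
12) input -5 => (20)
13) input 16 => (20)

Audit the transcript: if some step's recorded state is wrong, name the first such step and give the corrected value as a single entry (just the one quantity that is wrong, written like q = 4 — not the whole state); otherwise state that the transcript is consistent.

step 10, acc = 19

1. acc = max(0, 8) = 8 (confirmed correct)
2. acc = max(8, -8) = 8 (checks out)
3. acc = max(8, 9) = 9 (checks out)
4. acc = max(9, 15) = 15 (confirmed correct)
5. acc = max(15, 8) = 15 (agrees with the transcript)
6. acc = max(15, 8) = 15 (verified)
7. acc = max(15, 19) = 19 (consistent with the transcript)
8. acc = max(19, -10) = 19 (checks out)
9. acc = max(19, 0) = 19 (in agreement)
10. acc = max(19, 14) = 19 (a discrepancy with the transcript)
First incorrect step: 10; the correct value is acc = 19.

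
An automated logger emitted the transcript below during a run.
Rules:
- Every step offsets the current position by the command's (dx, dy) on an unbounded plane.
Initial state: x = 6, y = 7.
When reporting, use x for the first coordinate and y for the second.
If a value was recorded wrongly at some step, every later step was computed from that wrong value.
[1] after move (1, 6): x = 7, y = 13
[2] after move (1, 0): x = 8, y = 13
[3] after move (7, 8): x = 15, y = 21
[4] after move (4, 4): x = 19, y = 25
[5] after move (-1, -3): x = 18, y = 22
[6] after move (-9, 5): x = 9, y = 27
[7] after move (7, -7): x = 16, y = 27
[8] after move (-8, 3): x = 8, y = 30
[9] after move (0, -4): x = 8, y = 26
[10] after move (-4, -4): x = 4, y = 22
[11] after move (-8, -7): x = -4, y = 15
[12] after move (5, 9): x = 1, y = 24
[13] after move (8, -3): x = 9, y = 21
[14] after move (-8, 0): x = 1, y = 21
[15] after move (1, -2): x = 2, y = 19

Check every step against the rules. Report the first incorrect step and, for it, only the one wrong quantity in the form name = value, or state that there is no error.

step 1: x = 6 + (1) = 7, y = 7 + (6) = 13 -> verified
step 2: x = 7 + (1) = 8, y = 13 + (0) = 13 -> exactly as logged
step 3: x = 8 + (7) = 15, y = 13 + (8) = 21 -> no discrepancy
step 4: x = 15 + (4) = 19, y = 21 + (4) = 25 -> matches
step 5: x = 19 + (-1) = 18, y = 25 + (-3) = 22 -> matches
step 6: x = 18 + (-9) = 9, y = 22 + (5) = 27 -> same as recorded
step 7: x = 9 + (7) = 16, y = 27 + (-7) = 20 -> the transcript disagrees here
First deviation found at step 7; the corrected entry is y = 20.

step 7, y = 20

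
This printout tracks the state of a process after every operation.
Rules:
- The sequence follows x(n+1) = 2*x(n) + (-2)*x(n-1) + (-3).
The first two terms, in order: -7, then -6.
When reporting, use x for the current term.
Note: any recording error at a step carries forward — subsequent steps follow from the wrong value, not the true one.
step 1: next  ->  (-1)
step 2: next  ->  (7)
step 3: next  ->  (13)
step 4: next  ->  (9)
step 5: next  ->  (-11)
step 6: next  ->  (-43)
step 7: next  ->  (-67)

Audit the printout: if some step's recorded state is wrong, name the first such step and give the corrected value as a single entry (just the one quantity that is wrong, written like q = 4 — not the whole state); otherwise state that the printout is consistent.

step 1: x = 2*(-6) + (-2)*(-7) + (-3) = -1 -> verified
step 2: x = 2*(-1) + (-2)*(-6) + (-3) = 7 -> consistent with the printout
step 3: x = 2*(7) + (-2)*(-1) + (-3) = 13 -> in agreement
step 4: x = 2*(13) + (-2)*(7) + (-3) = 9 -> in agreement
step 5: x = 2*(9) + (-2)*(13) + (-3) = -11 -> agrees with the printout
step 6: x = 2*(-11) + (-2)*(9) + (-3) = -43 -> checks out
step 7: x = 2*(-43) + (-2)*(-11) + (-3) = -67 -> confirmed correct
Nothing is out of place; the run is error-free.

no error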